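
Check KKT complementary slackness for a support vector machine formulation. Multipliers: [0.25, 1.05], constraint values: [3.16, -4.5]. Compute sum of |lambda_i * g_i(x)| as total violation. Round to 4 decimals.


KKT complementary slackness check:
lambda_1 * g_1 = 0.25 * 3.16 = 0.79
lambda_2 * g_2 = 1.05 * -4.5 = -4.725
Total violation = 0.79 + 4.725 = 5.515


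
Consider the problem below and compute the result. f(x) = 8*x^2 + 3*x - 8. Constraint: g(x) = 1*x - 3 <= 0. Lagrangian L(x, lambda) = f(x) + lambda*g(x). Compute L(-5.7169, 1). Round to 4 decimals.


Step 1: Evaluate f(x).
f(-5.7169) = 8*(-5.7169)^2 + 3*(-5.7169) - 8 = 236.3129
Step 2: Evaluate g(x).
g(-5.7169) = 1*-5.7169 - 3 = -8.7169
Step 3: Compute Lagrangian.
L = 236.3129 + 1*-8.7169 = 227.596


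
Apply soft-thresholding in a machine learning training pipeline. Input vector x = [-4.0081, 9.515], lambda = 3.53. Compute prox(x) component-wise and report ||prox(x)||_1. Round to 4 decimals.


Soft-thresholding with lambda = 3.53:
prox(-4.0081) = sign(-4.0081)*max(|-4.0081| - 3.53, 0) = -0.4781
prox(9.515) = sign(9.515)*max(|9.515| - 3.53, 0) = 5.985
prox(x) = [-0.4781, 5.985]
||prox(x)||_1 = 0.4781 + 5.985 = 6.4631


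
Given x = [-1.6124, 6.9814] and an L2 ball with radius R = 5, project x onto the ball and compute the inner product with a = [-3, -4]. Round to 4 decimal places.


Step 1: Compute ||x|| (intermediates to 6 decimals).
||x|| = sqrt((-1.6124)^2 + 6.9814^2) = 7.165178
Step 2: Project.
Since ||x|| > R, scale = R/||x|| = 5/7.165178 = 0.697819, proj(x) = scale * x
proj(x) = [-1.125163, 4.871754]
Step 3: Dot product.
a^T * proj(x) = -3*(-1.125163) - 4*4.871754 = -16.1115


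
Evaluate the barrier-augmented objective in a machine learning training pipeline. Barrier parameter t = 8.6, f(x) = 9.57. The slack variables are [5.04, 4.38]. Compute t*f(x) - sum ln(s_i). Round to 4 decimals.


Step 1: Compute log-barrier.
ln values: [1.6174, 1.477]
phi = -(1.6174 + 1.477) = -3.0945
Step 2: Compute augmented objective.
t*f(x) = 8.6*9.57 = 82.302
Total = 82.302 - 3.0945 = 79.2075


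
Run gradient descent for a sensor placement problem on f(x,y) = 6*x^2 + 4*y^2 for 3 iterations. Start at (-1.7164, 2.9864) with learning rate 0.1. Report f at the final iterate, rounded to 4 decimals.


Gradient descent on f(x,y) = 6*x^2 + 4*y^2.
Starting point: (-1.7164, 2.9864), alpha = 0.1
Step 1: grad_x = 2*6*-1.7164 = -20.5968, grad_y = 2*4*2.9864 = 23.8912
  x_1 = -1.7164 - 0.1*-20.5968 = 0.3433
  y_1 = 2.9864 - 0.1*23.8912 = 0.5973
Step 2: grad_x = 2*6*0.3433 = 4.1194, grad_y = 2*4*0.5973 = 4.7782
  x_2 = 0.3433 - 0.1*4.1194 = -0.0687
  y_2 = 0.5973 - 0.1*4.7782 = 0.1195
Step 3: grad_x = 2*6*-0.0687 = -0.8239, grad_y = 2*4*0.1195 = 0.9556
  x_3 = -0.0687 - 0.1*-0.8239 = 0.0137
  y_3 = 0.1195 - 0.1*0.9556 = 0.0239
f(0.0137, 0.0239) = 6*0.0137^2 + 4*0.0239^2 = 0.0034


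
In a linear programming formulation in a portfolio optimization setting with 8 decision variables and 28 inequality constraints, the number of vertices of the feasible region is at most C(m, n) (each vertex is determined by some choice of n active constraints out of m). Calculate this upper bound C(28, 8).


Each vertex corresponds to some choice of n active constraints out of m, so the number of vertices is at most C(m, n) = m! / (n!(m-n)!).
m = 28, n = 8
Numerator: 28 * 27 * 26 * 25 * 24 * 23 * 22 * 21
Denominator: 8! = 40320
C(28, 8) = 3108105


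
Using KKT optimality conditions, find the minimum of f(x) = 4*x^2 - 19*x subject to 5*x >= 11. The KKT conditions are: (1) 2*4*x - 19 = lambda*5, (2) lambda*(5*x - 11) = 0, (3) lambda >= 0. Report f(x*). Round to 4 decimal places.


Step 1: Try lambda = 0 (constraint inactive).
Stationarity: 2*4*x - 19 = 0
x* = 19/(2*4) = 2.375
Check constraint: 5*2.375 = 11.875 >= 11 -- satisfied.
Step 2: Compute optimal value.
f(x*) = 4*2.375^2 - 19*2.375 = -22.5625


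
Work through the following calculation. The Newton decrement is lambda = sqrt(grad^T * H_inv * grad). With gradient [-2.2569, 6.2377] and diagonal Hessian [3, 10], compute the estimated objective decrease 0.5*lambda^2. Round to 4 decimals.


Step 1: H is diagonal, so H^(-1) * g = [-0.7523, 0.6238].
Step 2: g^T H^(-1) g = sum_i g_i^2 / H_ii
  = (-2.2569)^2/3 + (6.2377)^2/10
  = 1.6979 + 3.8909 = 5.5888
Step 3: Objective decrease = 0.5 * g^T H^(-1) g = 2.7944


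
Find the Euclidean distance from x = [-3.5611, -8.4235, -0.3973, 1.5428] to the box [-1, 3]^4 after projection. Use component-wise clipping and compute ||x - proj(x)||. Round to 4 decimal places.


Project each component onto [-1, 3].
clip(-3.5611) = -1.0, clip(-8.4235) = -1.0, clip(-0.3973) = -0.3973, clip(1.5428) = 1.5428
Projection = [-1.0, -1.0, -0.3973, 1.5428]
Squared diffs: [6.5592, 55.1084, 0.0, 0.0]
Distance = sqrt(61.6676) = 7.8529


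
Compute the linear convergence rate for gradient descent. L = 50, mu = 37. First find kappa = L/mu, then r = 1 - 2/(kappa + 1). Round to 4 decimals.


Step 1: Compute the condition number.
kappa = L/mu = 50/37 = 1.3514
Step 2: Compute the convergence rate.
r = 1 - 2/(kappa + 1) = 1 - 2*mu/(L + mu) = (L - mu)/(L + mu) = 13/87 = 0.1494


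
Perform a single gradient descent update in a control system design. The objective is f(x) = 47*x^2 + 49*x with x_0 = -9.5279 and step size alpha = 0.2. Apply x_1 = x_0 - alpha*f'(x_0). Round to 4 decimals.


We compute the gradient at x_0 and apply the update.
f'(x) = 94*x + 49
f'(-9.5279) = 94*-9.5279 + 49 = -846.6226
x_1 = -9.5279 - 0.2*-846.6226 = 159.7966


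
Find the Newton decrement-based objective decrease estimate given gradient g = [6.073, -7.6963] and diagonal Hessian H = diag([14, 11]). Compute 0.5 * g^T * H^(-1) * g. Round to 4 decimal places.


Step 1: H is diagonal, so H^(-1) * g = [0.4338, -0.6997].
Step 2: g^T H^(-1) g = sum_i g_i^2 / H_ii
  = (6.073)^2/14 + (-7.6963)^2/11
  = 2.6344 + 5.3848 = 8.0192
Step 3: Objective decrease = 0.5 * g^T H^(-1) g = 4.0096


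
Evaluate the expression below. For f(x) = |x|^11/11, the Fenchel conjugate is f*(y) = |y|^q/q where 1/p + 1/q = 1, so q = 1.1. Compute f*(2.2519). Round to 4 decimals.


The conjugate exponent q satisfies 1/p + 1/q = 1.
p = 11, so q = 11/(11 - 1) = 1.1
|y|^q = 2.2519^1.1 = 2.4423
f*(2.2519) = 2.4423 / 1.1 = 2.2203


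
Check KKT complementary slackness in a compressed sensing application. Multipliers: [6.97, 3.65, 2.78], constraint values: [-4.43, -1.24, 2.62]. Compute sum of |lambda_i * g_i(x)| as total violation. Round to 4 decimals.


KKT complementary slackness check:
lambda_1 * g_1 = 6.97 * -4.43 = -30.8771
lambda_2 * g_2 = 3.65 * -1.24 = -4.526
lambda_3 * g_3 = 2.78 * 2.62 = 7.2836
Total violation = 30.8771 + 4.526 + 7.2836 = 42.6867


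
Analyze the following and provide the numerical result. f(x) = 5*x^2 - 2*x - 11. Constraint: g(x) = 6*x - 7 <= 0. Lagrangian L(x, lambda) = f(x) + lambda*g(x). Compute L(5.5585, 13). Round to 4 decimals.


Step 1: Evaluate f(x).
f(5.5585) = 5*5.5585^2 - 2*5.5585 - 11 = 132.3676
Step 2: Evaluate g(x).
g(5.5585) = 6*5.5585 - 7 = 26.351
Step 3: Compute Lagrangian.
L = 132.3676 + 13*26.351 = 474.9306


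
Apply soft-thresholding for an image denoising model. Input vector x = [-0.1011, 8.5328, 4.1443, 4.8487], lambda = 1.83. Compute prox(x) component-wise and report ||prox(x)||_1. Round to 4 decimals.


Soft-thresholding with lambda = 1.83:
prox(-0.1011) = sign(-0.1011)*max(|-0.1011| - 1.83, 0) = 0.0
prox(8.5328) = sign(8.5328)*max(|8.5328| - 1.83, 0) = 6.7028
prox(4.1443) = sign(4.1443)*max(|4.1443| - 1.83, 0) = 2.3143
prox(4.8487) = sign(4.8487)*max(|4.8487| - 1.83, 0) = 3.0187
prox(x) = [0.0, 6.7028, 2.3143, 3.0187]
||prox(x)||_1 = 0.0 + 6.7028 + 2.3143 + 3.0187 = 12.0358


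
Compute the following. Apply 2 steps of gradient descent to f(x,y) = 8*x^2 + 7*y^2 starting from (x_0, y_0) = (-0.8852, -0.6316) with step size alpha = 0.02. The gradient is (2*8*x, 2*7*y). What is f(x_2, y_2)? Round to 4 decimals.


Gradient descent on f(x,y) = 8*x^2 + 7*y^2.
Starting point: (-0.8852, -0.6316), alpha = 0.02
Step 1: grad_x = 2*8*-0.8852 = -14.1632, grad_y = 2*7*-0.6316 = -8.8424
  x_1 = -0.8852 - 0.02*-14.1632 = -0.6019
  y_1 = -0.6316 - 0.02*-8.8424 = -0.4548
Step 2: grad_x = 2*8*-0.6019 = -9.631, grad_y = 2*7*-0.4548 = -6.3665
  x_2 = -0.6019 - 0.02*-9.631 = -0.4093
  y_2 = -0.4548 - 0.02*-6.3665 = -0.3274
f(-0.4093, -0.3274) = 8*(-0.4093)^2 + 7*(-0.3274)^2 = 2.0908


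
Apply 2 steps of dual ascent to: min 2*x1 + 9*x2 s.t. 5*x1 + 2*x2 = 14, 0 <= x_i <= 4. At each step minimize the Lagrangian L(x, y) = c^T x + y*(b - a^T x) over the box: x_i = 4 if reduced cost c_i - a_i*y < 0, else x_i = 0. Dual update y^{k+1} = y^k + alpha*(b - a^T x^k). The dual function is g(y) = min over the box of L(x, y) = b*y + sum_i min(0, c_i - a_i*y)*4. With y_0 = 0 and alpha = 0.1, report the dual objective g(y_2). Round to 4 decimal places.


Dual ascent for LP: min 2*x1 + 9*x2, 5*x1 + 2*x2 = 14, 0 <= x_i <= 4
Step 1: y^k = 0.0, reduced costs: (2.0, 9.0)
  x^k = (0.0, 0.0), subgradient = b - a^T x = 14.0
  y^{k+1} = 0.0 + 0.1*14.0 = 1.4
Step 2: y^k = 1.4, reduced costs: (-5.0, 6.2)
  x^k = (4.0, 0.0), subgradient = b - a^T x = -6.0
  y^{k+1} = 1.4 + 0.1*-6.0 = 0.8
Dual objective at y_2 = 0.8: reduced costs (-2.0, 7.4), box minimizer x = (4.0, 0.0)
g(y_2) = b*y + (c1 - a1*y)*x1 + (c2 - a2*y)*x2 = 14*0.8 + (-2.0)*4.0 + 7.4*0.0 = 11.2 - 8.0 + 0.0 = 3.2


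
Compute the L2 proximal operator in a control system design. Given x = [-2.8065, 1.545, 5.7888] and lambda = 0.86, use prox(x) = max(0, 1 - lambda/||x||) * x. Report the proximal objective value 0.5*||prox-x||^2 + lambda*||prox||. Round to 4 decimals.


Step 1: Compute ||x||.
||x|| = 6.6162
Step 2: Compute scaling factor.
scale = max(0, 1 - 0.86/6.6162) = 0.87
Step 3: prox(x) = [-2.4417, 1.3442, 5.0363]
||prox(x)|| = 5.7562
Step 4: Proximal objective.
0.5*||prox-x||^2 = 0.3698
lambda*||prox|| = 4.9503
Total = 5.3201


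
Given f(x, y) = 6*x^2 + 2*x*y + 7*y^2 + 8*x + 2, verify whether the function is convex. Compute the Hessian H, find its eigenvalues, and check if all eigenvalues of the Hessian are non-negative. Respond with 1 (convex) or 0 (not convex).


The Hessian of f(x,y) = 6*x^2 + 2*x*y + 7*y^2 + 8*x + 2 is:
H = [[12, 2], [2, 14]]
Trace = 12 + 14 = 26
Determinant = 12*14 - (2)^2 = 164
Discriminant = (26)^2 - 4*164 = 20.0
Eigenvalues: lambda_1 = 10.7639, lambda_2 = 15.2361
The function is convex.

1


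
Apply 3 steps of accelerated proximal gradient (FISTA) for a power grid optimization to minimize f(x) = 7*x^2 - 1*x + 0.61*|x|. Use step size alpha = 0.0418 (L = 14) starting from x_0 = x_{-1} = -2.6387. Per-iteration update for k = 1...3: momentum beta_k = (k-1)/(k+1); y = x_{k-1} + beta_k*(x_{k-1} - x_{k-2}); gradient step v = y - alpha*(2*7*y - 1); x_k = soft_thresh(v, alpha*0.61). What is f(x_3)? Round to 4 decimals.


FISTA on f(x) = 7*x^2 - 1*x + 0.61*|x|
L = 14, alpha = 0.0418
Iteration 1: beta = 0.0, y = -2.6387 + 0.0*(-2.6387 + 2.6387) = -2.6387
  grad(y) = -37.9418, v = y - alpha*grad = -1.0527
  prox(v) = soft_thresh(-1.0527, 0.0255) = -1.0272
Iteration 2: beta = 0.3333, y = -1.0272 + 0.3333*(-1.0272 + 2.6387) = -0.4901
  grad(y) = -7.8611, v = y - alpha*grad = -0.1615
  prox(v) = soft_thresh(-0.1615, 0.0255) = -0.136
Iteration 3: beta = 0.5, y = -0.136 + 0.5*(-0.136 + 1.0272) = 0.3096
  grad(y) = 3.3349, v = y - alpha*grad = 0.1702
  prox(v) = soft_thresh(0.1702, 0.0255) = 0.1447
f(x_3) = 7*0.1447^2 - 1*0.1447 + 0.61*|0.1447| = 0.0902


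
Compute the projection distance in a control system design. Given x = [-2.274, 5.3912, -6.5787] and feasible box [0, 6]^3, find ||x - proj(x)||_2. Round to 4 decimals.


Project each component onto [0, 6].
clip(-2.274) = 0.0, clip(5.3912) = 5.3912, clip(-6.5787) = 0.0
Projection = [0.0, 5.3912, 0.0]
Squared diffs: [5.1711, 0.0, 43.2793]
Distance = sqrt(48.4504) = 6.9606


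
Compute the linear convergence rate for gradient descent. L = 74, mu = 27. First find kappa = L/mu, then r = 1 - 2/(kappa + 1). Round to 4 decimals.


Step 1: Compute the condition number.
kappa = L/mu = 74/27 = 2.7407
Step 2: Compute the convergence rate.
r = 1 - 2/(kappa + 1) = 1 - 2*mu/(L + mu) = (L - mu)/(L + mu) = 47/101 = 0.4653


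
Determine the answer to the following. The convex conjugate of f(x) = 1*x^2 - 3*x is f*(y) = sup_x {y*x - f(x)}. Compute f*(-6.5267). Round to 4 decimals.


f*(y) = sup_x {y*x - a*x^2 - b*x} = sup_x {(y-b)*x - a*x^2}
FOC: (y - b) - 2a*x = 0 => x* = (y - b)/(2a)
x* = (-6.5267 + 3)/(2*1) = -1.7634
f*(-6.5267) = (y-b)^2/(4a) = (-6.5267 + 3)^2/(4*1)
= 12.4376/4 = 3.1094


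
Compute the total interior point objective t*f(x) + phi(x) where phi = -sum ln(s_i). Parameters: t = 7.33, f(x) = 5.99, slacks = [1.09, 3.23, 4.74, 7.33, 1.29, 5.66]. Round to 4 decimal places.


Step 1: Compute log-barrier.
ln values: [0.0862, 1.1725, 1.556, 1.992, 0.2546, 1.7334]
phi = -(0.0862 + 1.1725 + 1.556 + 1.992 + 0.2546 + 1.7334) = -6.7947
Step 2: Compute augmented objective.
t*f(x) = 7.33*5.99 = 43.9067
Total = 43.9067 - 6.7947 = 37.112


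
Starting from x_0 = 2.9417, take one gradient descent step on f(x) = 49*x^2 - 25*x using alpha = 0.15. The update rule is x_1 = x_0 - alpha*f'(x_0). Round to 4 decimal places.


We compute the gradient at x_0 and apply the update.
f'(x) = 98*x - 25
f'(2.9417) = 98*2.9417 - 25 = 263.2866
x_1 = 2.9417 - 0.15*263.2866 = -36.5513


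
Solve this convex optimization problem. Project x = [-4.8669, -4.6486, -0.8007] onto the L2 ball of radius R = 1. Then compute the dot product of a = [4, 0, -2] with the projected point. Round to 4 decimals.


Step 1: Compute ||x|| (intermediates to 6 decimals).
||x|| = sqrt((-4.8669)^2 + (-4.6486)^2 + (-0.8007)^2) = 6.777707
Step 2: Project.
Since ||x|| > R, scale = R/||x|| = 1/6.777707 = 0.147543, proj(x) = scale * x
proj(x) = [-0.718077, -0.685868, -0.118138]
Step 3: Dot product.
a^T * proj(x) = 4*(-0.718077) + 0*(-0.685868) - 2*(-0.118138) = -2.636


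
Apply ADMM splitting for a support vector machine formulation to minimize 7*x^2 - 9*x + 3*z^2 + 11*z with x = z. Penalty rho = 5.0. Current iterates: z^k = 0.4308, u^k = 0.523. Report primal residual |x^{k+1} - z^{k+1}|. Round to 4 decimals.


ADMM iteration with rho = 5.0, z^k = 0.4308, u^k = 0.523
Step 1: x-update.
Minimize 7*x^2 - 9*x + (5.0/2)*(x - 0.4308 + 0.523)^2
FOC: (2*7 + 5.0)*x = 9 + 5.0*(0.4308 - 0.523)
x^{k+1} = 0.4494
Step 2: z-update.
Minimize 3*z^2 + 11*z + (5.0/2)*(0.4494 - z + 0.523)^2
FOC: (2*3 + 5.0)*z = -11 + 5.0*(0.4494 + 0.523)
z^{k+1} = -0.558
Step 3: u-update.
u^{k+1} = 0.523 + 0.4494 + 0.558 = 1.5304
Step 4: Primal residual = |0.4494 + 0.558| = 1.0074


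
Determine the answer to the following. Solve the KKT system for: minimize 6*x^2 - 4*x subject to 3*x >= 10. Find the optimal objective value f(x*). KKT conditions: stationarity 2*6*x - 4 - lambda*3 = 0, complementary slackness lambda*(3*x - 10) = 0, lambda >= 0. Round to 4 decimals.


Step 1: Try lambda = 0 (constraint inactive).
x_unc = 4/(2*6) = 0.3333
Check: 3*0.3333 = 0.9999 < 10 -- violated!
Step 2: Constraint must be active: 3*x = 10
x* = 10/3 = 3.3333 (rounded; the exact value 10/3 is used below)
lambda = (2*6*(10/3) - 4)/3 = 12.0
Step 3: Compute optimal value.
f(x*) = 6*(10/3)^2 - 4*(10/3) = 53.3333


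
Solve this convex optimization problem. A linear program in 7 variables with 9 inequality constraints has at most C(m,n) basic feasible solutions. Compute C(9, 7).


Each vertex corresponds to some choice of n active constraints out of m, so the number of vertices is at most C(m, n) = m! / (n!(m-n)!).
m = 9, n = 7
Numerator: 9 * 8 * 7 * 6 * 5 * 4 * 3
Denominator: 7! = 5040
C(9, 7) = 36


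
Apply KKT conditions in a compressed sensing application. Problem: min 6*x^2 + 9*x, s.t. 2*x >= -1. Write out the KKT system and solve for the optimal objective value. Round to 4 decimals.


Step 1: Try lambda = 0 (constraint inactive).
x_unc = -9/(2*6) = -0.75
Check: 2*-0.75 = -1.5 < -1 -- violated!
Step 2: Constraint must be active: 2*x = -1
x* = -1/2 = -0.5
lambda = (2*6*(-0.5) + 9)/2 = 1.5
Step 3: Compute optimal value.
f(x*) = 6*(-0.5)^2 + 9*(-0.5) = -3.0


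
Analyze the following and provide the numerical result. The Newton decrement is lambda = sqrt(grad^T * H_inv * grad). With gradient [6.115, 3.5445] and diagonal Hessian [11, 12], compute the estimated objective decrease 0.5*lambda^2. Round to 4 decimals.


Step 1: H is diagonal, so H^(-1) * g = [0.5559, 0.2954].
Step 2: g^T H^(-1) g = sum_i g_i^2 / H_ii
  = (6.115)^2/11 + (3.5445)^2/12
  = 3.3994 + 1.047 = 4.4463
Step 3: Objective decrease = 0.5 * g^T H^(-1) g = 2.2232


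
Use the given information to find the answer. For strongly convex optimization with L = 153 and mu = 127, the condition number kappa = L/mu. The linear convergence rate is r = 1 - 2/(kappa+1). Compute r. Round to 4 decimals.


Step 1: Compute the condition number.
kappa = L/mu = 153/127 = 1.2047
Step 2: Compute the convergence rate.
r = 1 - 2/(kappa + 1) = 1 - 2*mu/(L + mu) = (L - mu)/(L + mu) = 26/280 = 0.0929


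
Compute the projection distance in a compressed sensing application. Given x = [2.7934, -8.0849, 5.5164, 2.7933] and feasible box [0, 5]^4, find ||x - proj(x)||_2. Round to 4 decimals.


Project each component onto [0, 5].
clip(2.7934) = 2.7934, clip(-8.0849) = 0.0, clip(5.5164) = 5.0, clip(2.7933) = 2.7933
Projection = [2.7934, 0.0, 5.0, 2.7933]
Squared diffs: [0.0, 65.3656, 0.2667, 0.0]
Distance = sqrt(65.6323) = 8.1014


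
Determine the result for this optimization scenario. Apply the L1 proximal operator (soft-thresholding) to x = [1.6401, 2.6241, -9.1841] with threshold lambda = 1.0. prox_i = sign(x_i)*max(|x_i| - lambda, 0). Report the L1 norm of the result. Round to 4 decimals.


Soft-thresholding with lambda = 1.0:
prox(1.6401) = sign(1.6401)*max(|1.6401| - 1.0, 0) = 0.6401
prox(2.6241) = sign(2.6241)*max(|2.6241| - 1.0, 0) = 1.6241
prox(-9.1841) = sign(-9.1841)*max(|-9.1841| - 1.0, 0) = -8.1841
prox(x) = [0.6401, 1.6241, -8.1841]
||prox(x)||_1 = 0.6401 + 1.6241 + 8.1841 = 10.4483


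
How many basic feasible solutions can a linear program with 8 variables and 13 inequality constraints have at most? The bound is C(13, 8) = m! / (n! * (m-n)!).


Each vertex corresponds to some choice of n active constraints out of m, so the number of vertices is at most C(m, n) = m! / (n!(m-n)!).
m = 13, n = 8
Numerator: 13 * 12 * 11 * 10 * 9 * 8 * 7 * 6
Denominator: 8! = 40320
C(13, 8) = 1287


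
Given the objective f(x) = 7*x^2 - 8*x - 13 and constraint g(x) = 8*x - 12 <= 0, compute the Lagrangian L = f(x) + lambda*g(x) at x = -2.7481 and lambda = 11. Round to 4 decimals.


Step 1: Evaluate f(x).
f(-2.7481) = 7*(-2.7481)^2 - 8*(-2.7481) - 13 = 61.8492
Step 2: Evaluate g(x).
g(-2.7481) = 8*-2.7481 - 12 = -33.9848
Step 3: Compute Lagrangian.
L = 61.8492 + 11*-33.9848 = -311.9836


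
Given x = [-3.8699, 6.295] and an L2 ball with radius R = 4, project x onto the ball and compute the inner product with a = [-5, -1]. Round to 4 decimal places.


Step 1: Compute ||x|| (intermediates to 6 decimals).
||x|| = sqrt((-3.8699)^2 + 6.295^2) = 7.389394
Step 2: Project.
Since ||x|| > R, scale = R/||x|| = 4/7.389394 = 0.541316, proj(x) = scale * x
proj(x) = [-2.094839, 3.407584]
Step 3: Dot product.
a^T * proj(x) = -5*(-2.094839) - 1*3.407584 = 7.0666


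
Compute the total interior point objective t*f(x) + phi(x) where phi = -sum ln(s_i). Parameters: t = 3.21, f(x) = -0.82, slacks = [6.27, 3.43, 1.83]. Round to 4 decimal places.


Step 1: Compute log-barrier.
ln values: [1.8358, 1.2326, 0.6043]
phi = -(1.8358 + 1.2326 + 0.6043) = -3.6727
Step 2: Compute augmented objective.
t*f(x) = 3.21*-0.82 = -2.6322
Total = -2.6322 - 3.6727 = -6.3049


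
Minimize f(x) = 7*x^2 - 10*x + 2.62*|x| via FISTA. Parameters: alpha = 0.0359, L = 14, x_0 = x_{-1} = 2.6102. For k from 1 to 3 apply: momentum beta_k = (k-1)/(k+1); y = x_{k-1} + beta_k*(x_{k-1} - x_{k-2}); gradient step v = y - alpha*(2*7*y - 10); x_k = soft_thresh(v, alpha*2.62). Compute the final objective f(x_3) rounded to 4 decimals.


FISTA on f(x) = 7*x^2 - 10*x + 2.62*|x|
L = 14, alpha = 0.0359
Iteration 1: beta = 0.0, y = 2.6102 + 0.0*(2.6102 - 2.6102) = 2.6102
  grad(y) = 26.5428, v = y - alpha*grad = 1.6573
  prox(v) = soft_thresh(1.6573, 0.0941) = 1.5633
Iteration 2: beta = 0.3333, y = 1.5633 + 0.3333*(1.5633 - 2.6102) = 1.2143
  grad(y) = 6.9998, v = y - alpha*grad = 0.963
  prox(v) = soft_thresh(0.963, 0.0941) = 0.8689
Iteration 3: beta = 0.5, y = 0.8689 + 0.5*(0.8689 - 1.5633) = 0.5218
  grad(y) = -2.6954, v = y - alpha*grad = 0.6185
  prox(v) = soft_thresh(0.6185, 0.0941) = 0.5245
f(x_3) = 7*0.5245^2 - 10*0.5245 + 2.62*|0.5245| = -1.9451


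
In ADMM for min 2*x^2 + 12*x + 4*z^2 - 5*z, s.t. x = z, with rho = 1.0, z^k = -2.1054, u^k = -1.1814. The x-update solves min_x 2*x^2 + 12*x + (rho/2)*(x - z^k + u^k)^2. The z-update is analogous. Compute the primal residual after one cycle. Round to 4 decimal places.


ADMM iteration with rho = 1.0, z^k = -2.1054, u^k = -1.1814
Step 1: x-update.
Minimize 2*x^2 + 12*x + (1.0/2)*(x + 2.1054 - 1.1814)^2
FOC: (2*2 + 1.0)*x = -12 + 1.0*(-2.1054 + 1.1814)
x^{k+1} = -2.5848
Step 2: z-update.
Minimize 4*z^2 - 5*z + (1.0/2)*(-2.5848 - z - 1.1814)^2
FOC: (2*4 + 1.0)*z = 5 + 1.0*(-2.5848 - 1.1814)
z^{k+1} = 0.1371
Step 3: u-update.
u^{k+1} = -1.1814 - 2.5848 - 0.1371 = -3.9033
Step 4: Primal residual = |-2.5848 - 0.1371| = 2.7219


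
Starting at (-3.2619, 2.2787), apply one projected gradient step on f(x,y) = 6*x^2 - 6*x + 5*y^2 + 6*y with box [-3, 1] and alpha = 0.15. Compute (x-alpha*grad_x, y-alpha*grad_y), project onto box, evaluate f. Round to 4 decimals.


Step 1: Compute gradient at (-3.2619, 2.2787).
grad_x = 2*6*-3.2619 - 6 = -45.1428
grad_y = 2*5*2.2787 + 6 = 28.787
Step 2: Gradient step.
x_raw = -3.2619 - 0.15*-45.1428 = 3.5095
y_raw = 2.2787 - 0.15*28.787 = -2.0394
Step 3: Project onto [-3, 1].
x_proj = clip(3.5095) = 1.0
y_proj = clip(-2.0394) = -2.0394
Step 4: Evaluate f.
f(1.0, -2.0394) = 8.5586


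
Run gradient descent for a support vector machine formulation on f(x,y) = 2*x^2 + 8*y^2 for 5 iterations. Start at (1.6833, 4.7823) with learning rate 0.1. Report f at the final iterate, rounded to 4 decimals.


Gradient descent on f(x,y) = 2*x^2 + 8*y^2.
Starting point: (1.6833, 4.7823), alpha = 0.1
Step 1: grad_x = 2*2*1.6833 = 6.7332, grad_y = 2*8*4.7823 = 76.5168
  x_1 = 1.6833 - 0.1*6.7332 = 1.01
  y_1 = 4.7823 - 0.1*76.5168 = -2.8694
Step 2: grad_x = 2*2*1.01 = 4.0399, grad_y = 2*8*-2.8694 = -45.9101
  x_2 = 1.01 - 0.1*4.0399 = 0.606
  y_2 = -2.8694 - 0.1*-45.9101 = 1.7216
Step 3: grad_x = 2*2*0.606 = 2.424, grad_y = 2*8*1.7216 = 27.546
  x_3 = 0.606 - 0.1*2.424 = 0.3636
  y_3 = 1.7216 - 0.1*27.546 = -1.033
Step 4: grad_x = 2*2*0.3636 = 1.4544, grad_y = 2*8*-1.033 = -16.5276
  x_4 = 0.3636 - 0.1*1.4544 = 0.2182
  y_4 = -1.033 - 0.1*-16.5276 = 0.6198
Step 5: grad_x = 2*2*0.2182 = 0.8726, grad_y = 2*8*0.6198 = 9.9166
  x_5 = 0.2182 - 0.1*0.8726 = 0.1309
  y_5 = 0.6198 - 0.1*9.9166 = -0.3719
f(0.1309, -0.3719) = 2*0.1309^2 + 8*(-0.3719)^2 = 1.1406


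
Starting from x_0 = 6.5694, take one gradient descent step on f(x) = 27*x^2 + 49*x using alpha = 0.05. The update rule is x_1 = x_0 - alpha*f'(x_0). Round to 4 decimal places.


We compute the gradient at x_0 and apply the update.
f'(x) = 54*x + 49
f'(6.5694) = 54*6.5694 + 49 = 403.7476
x_1 = 6.5694 - 0.05*403.7476 = -13.618


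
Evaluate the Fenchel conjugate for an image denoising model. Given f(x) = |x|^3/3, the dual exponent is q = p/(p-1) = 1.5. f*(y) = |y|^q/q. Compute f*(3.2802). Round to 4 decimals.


The conjugate exponent q satisfies 1/p + 1/q = 1.
p = 3, so q = 3/(3 - 1) = 1.5
|y|^q = 3.2802^1.5 = 5.9409
f*(3.2802) = 5.9409 / 1.5 = 3.9606


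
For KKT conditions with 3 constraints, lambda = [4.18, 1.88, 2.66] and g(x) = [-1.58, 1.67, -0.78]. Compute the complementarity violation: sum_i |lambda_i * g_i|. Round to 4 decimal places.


KKT complementary slackness check:
lambda_1 * g_1 = 4.18 * -1.58 = -6.6044
lambda_2 * g_2 = 1.88 * 1.67 = 3.1396
lambda_3 * g_3 = 2.66 * -0.78 = -2.0748
Total violation = 6.6044 + 3.1396 + 2.0748 = 11.8188


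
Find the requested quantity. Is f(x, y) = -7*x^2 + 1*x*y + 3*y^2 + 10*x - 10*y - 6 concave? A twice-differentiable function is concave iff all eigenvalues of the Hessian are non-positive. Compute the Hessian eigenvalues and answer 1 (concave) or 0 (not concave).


The Hessian of f(x,y) = -7*x^2 + 1*x*y + 3*y^2 + 10*x - 10*y - 6 is:
H = [[-14, 1], [1, 6]]
Trace = -14 + 6 = -8
Determinant = -14*6 - (1)^2 = -85
Discriminant = (-8)^2 - 4*-85 = 404.0
Eigenvalues: lambda_1 = -14.0499, lambda_2 = 6.0499
The function is not concave.

0


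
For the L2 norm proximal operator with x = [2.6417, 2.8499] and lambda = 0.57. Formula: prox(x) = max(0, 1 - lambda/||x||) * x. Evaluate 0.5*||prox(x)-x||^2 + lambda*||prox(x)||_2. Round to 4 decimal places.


Step 1: Compute ||x||.
||x|| = 3.8859
Step 2: Compute scaling factor.
scale = max(0, 1 - 0.57/3.8859) = 0.8533
Step 3: prox(x) = [2.2542, 2.4319]
||prox(x)|| = 3.3159
Step 4: Proximal objective.
0.5*||prox-x||^2 = 0.1625
lambda*||prox|| = 1.8901
Total = 2.0525


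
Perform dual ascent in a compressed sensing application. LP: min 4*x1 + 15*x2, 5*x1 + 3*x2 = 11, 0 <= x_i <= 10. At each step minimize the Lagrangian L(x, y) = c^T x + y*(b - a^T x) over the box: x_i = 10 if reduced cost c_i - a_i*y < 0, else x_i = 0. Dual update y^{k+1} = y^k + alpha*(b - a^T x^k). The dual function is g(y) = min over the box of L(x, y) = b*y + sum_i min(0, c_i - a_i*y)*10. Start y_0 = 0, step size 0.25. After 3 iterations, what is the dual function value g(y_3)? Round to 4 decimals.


Dual ascent for LP: min 4*x1 + 15*x2, 5*x1 + 3*x2 = 11, 0 <= x_i <= 10
Step 1: y^k = 0.0, reduced costs: (4.0, 15.0)
  x^k = (0.0, 0.0), subgradient = b - a^T x = 11.0
  y^{k+1} = 0.0 + 0.25*11.0 = 2.75
Step 2: y^k = 2.75, reduced costs: (-9.75, 6.75)
  x^k = (10.0, 0.0), subgradient = b - a^T x = -39.0
  y^{k+1} = 2.75 + 0.25*-39.0 = -7.0
Step 3: y^k = -7.0, reduced costs: (39.0, 36.0)
  x^k = (0.0, 0.0), subgradient = b - a^T x = 11.0
  y^{k+1} = -7.0 + 0.25*11.0 = -4.25
Dual objective at y_3 = -4.25: reduced costs (25.25, 27.75), box minimizer x = (0.0, 0.0)
g(y_3) = b*y + (c1 - a1*y)*x1 + (c2 - a2*y)*x2 = 11*(-4.25) + 25.25*0.0 + 27.75*0.0 = -46.75 + 0.0 + 0.0 = -46.75


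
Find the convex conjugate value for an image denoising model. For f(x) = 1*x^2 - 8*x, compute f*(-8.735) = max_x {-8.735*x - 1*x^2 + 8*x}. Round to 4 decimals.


f*(y) = sup_x {y*x - a*x^2 - b*x} = sup_x {(y-b)*x - a*x^2}
FOC: (y - b) - 2a*x = 0 => x* = (y - b)/(2a)
x* = (-8.735 + 8)/(2*1) = -0.3675
f*(-8.735) = (y-b)^2/(4a) = (-8.735 + 8)^2/(4*1)
= 0.5402/4 = 0.1351


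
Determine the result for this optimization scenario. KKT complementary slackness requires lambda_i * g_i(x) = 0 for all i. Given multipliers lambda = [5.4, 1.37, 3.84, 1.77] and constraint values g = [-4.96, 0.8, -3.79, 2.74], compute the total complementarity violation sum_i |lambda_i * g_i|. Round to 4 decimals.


KKT complementary slackness check:
lambda_1 * g_1 = 5.4 * -4.96 = -26.784
lambda_2 * g_2 = 1.37 * 0.8 = 1.096
lambda_3 * g_3 = 3.84 * -3.79 = -14.5536
lambda_4 * g_4 = 1.77 * 2.74 = 4.8498
Total violation = 26.784 + 1.096 + 14.5536 + 4.8498 = 47.2834


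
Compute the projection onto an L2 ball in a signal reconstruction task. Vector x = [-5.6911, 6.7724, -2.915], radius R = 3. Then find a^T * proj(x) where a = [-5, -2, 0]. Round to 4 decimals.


Step 1: Compute ||x|| (intermediates to 6 decimals).
||x|| = sqrt((-5.6911)^2 + 6.7724^2 + (-2.915)^2) = 9.314035
Step 2: Project.
Since ||x|| > R, scale = R/||x|| = 3/9.314035 = 0.322095, proj(x) = scale * x
proj(x) = [-1.833075, 2.181356, -0.938907]
Step 3: Dot product.
a^T * proj(x) = -5*(-1.833075) - 2*2.181356 + 0*(-0.938907) = 4.8027


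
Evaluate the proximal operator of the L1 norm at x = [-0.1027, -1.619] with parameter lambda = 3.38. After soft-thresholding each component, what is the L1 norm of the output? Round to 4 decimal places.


Soft-thresholding with lambda = 3.38:
prox(-0.1027) = sign(-0.1027)*max(|-0.1027| - 3.38, 0) = 0.0
prox(-1.619) = sign(-1.619)*max(|-1.619| - 3.38, 0) = 0.0
prox(x) = [0.0, 0.0]
||prox(x)||_1 = 0.0 + 0.0 = 0.0


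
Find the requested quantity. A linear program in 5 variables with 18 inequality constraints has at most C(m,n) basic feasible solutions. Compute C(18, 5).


Each vertex corresponds to some choice of n active constraints out of m, so the number of vertices is at most C(m, n) = m! / (n!(m-n)!).
m = 18, n = 5
Numerator: 18 * 17 * 16 * 15 * 14
Denominator: 5! = 120
C(18, 5) = 8568


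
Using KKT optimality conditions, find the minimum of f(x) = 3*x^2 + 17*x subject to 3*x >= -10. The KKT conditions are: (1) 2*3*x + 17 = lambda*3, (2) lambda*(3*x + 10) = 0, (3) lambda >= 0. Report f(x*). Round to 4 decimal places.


Step 1: Try lambda = 0 (constraint inactive).
Stationarity: 2*3*x + 17 = 0
x* = -17/(2*3) = -17/6 = -2.8333 (rounded; the exact value -17/6 is used below)
Check constraint: 3*-2.8333 = -8.4999 >= -10 -- satisfied.
Step 2: Compute optimal value.
f(x*) = 3*(-17/6)^2 + 17*(-17/6) = -24.0833


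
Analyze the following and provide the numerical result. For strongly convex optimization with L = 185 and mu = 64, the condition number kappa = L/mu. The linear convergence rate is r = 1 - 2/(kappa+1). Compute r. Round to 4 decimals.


Step 1: Compute the condition number.
kappa = L/mu = 185/64 = 2.8906
Step 2: Compute the convergence rate.
r = 1 - 2/(kappa + 1) = 1 - 2*mu/(L + mu) = (L - mu)/(L + mu) = 121/249 = 0.4859


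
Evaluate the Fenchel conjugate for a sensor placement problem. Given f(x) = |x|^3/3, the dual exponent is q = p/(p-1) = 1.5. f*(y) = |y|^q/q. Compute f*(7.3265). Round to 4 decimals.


The conjugate exponent q satisfies 1/p + 1/q = 1.
p = 3, so q = 3/(3 - 1) = 1.5
|y|^q = 7.3265^1.5 = 19.831
f*(7.3265) = 19.831 / 1.5 = 13.2207


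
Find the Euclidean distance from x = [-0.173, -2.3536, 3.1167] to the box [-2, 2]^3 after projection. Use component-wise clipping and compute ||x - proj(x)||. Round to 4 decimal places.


Project each component onto [-2, 2].
clip(-0.173) = -0.173, clip(-2.3536) = -2.0, clip(3.1167) = 2.0
Projection = [-0.173, -2.0, 2.0]
Squared diffs: [0.0, 0.125, 1.247]
Distance = sqrt(1.372) = 1.1713


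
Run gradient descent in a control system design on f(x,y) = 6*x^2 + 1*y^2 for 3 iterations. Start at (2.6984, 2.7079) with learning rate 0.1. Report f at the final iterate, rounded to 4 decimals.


Gradient descent on f(x,y) = 6*x^2 + 1*y^2.
Starting point: (2.6984, 2.7079), alpha = 0.1
Step 1: grad_x = 2*6*2.6984 = 32.3808, grad_y = 2*1*2.7079 = 5.4158
  x_1 = 2.6984 - 0.1*32.3808 = -0.5397
  y_1 = 2.7079 - 0.1*5.4158 = 2.1663
Step 2: grad_x = 2*6*-0.5397 = -6.4762, grad_y = 2*1*2.1663 = 4.3326
  x_2 = -0.5397 - 0.1*-6.4762 = 0.1079
  y_2 = 2.1663 - 0.1*4.3326 = 1.7331
Step 3: grad_x = 2*6*0.1079 = 1.2952, grad_y = 2*1*1.7331 = 3.4661
  x_3 = 0.1079 - 0.1*1.2952 = -0.0216
  y_3 = 1.7331 - 0.1*3.4661 = 1.3864
f(-0.0216, 1.3864) = 6*(-0.0216)^2 + 1*1.3864^2 = 1.925


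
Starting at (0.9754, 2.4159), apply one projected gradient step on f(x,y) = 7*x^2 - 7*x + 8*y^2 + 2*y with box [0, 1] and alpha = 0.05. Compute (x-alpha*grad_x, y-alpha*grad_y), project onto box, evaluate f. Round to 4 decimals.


Step 1: Compute gradient at (0.9754, 2.4159).
grad_x = 2*7*0.9754 - 7 = 6.6556
grad_y = 2*8*2.4159 + 2 = 40.6544
Step 2: Gradient step.
x_raw = 0.9754 - 0.05*6.6556 = 0.6426
y_raw = 2.4159 - 0.05*40.6544 = 0.3832
Step 3: Project onto [0, 1].
x_proj = clip(0.6426) = 0.6426
y_proj = clip(0.3832) = 0.3832
Step 4: Evaluate f.
f(0.6426, 0.3832) = 0.3334


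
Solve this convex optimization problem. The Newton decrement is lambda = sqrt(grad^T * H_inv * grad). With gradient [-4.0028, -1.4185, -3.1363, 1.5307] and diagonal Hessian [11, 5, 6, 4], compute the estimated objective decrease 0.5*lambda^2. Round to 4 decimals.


Step 1: H is diagonal, so H^(-1) * g = [-0.3639, -0.2837, -0.5227, 0.3827].
Step 2: g^T H^(-1) g = sum_i g_i^2 / H_ii
  = (-4.0028)^2/11 + (-1.4185)^2/5 + (-3.1363)^2/6 + (1.5307)^2/4
  = 1.4566 + 0.4024 + 1.6394 + 0.5858 = 4.0842
Step 3: Objective decrease = 0.5 * g^T H^(-1) g = 2.0421


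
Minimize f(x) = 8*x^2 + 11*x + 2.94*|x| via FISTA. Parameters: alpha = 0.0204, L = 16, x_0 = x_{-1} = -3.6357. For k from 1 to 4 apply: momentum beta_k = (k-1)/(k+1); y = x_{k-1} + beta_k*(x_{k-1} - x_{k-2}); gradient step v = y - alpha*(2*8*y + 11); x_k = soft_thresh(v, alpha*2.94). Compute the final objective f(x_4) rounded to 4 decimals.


FISTA on f(x) = 8*x^2 + 11*x + 2.94*|x|
L = 16, alpha = 0.0204
Iteration 1: beta = 0.0, y = -3.6357 + 0.0*(-3.6357 + 3.6357) = -3.6357
  grad(y) = -47.1712, v = y - alpha*grad = -2.6734
  prox(v) = soft_thresh(-2.6734, 0.06) = -2.6134
Iteration 2: beta = 0.3333, y = -2.6134 + 0.3333*(-2.6134 + 3.6357) = -2.2727
  grad(y) = -25.3628, v = y - alpha*grad = -1.7553
  prox(v) = soft_thresh(-1.7553, 0.06) = -1.6953
Iteration 3: beta = 0.5, y = -1.6953 + 0.5*(-1.6953 + 2.6134) = -1.2362
  grad(y) = -8.7797, v = y - alpha*grad = -1.0571
  prox(v) = soft_thresh(-1.0571, 0.06) = -0.9971
Iteration 4: beta = 0.6, y = -0.9971 + 0.6*(-0.9971 + 1.6953) = -0.5783
  grad(y) = 1.7478, v = y - alpha*grad = -0.6139
  prox(v) = soft_thresh(-0.6139, 0.06) = -0.5539
f(x_4) = 8*(-0.5539)^2 + 11*(-0.5539) + 2.94*|-0.5539| = -2.01


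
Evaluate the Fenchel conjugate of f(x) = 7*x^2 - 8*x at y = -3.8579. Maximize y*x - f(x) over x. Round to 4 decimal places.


f*(y) = sup_x {y*x - a*x^2 - b*x} = sup_x {(y-b)*x - a*x^2}
FOC: (y - b) - 2a*x = 0 => x* = (y - b)/(2a)
x* = (-3.8579 + 8)/(2*7) = 0.2959
f*(-3.8579) = (y-b)^2/(4a) = (-3.8579 + 8)^2/(4*7)
= 17.157/28 = 0.6127


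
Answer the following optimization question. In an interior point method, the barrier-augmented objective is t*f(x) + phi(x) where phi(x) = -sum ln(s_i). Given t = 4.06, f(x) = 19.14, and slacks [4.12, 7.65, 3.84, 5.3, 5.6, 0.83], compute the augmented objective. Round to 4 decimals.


Step 1: Compute log-barrier.
ln values: [1.4159, 2.0347, 1.3455, 1.6677, 1.7228, -0.1863]
phi = -(1.4159 + 2.0347 + 1.3455 + 1.6677 + 1.7228 - 0.1863) = -8.0002
Step 2: Compute augmented objective.
t*f(x) = 4.06*19.14 = 77.7084
Total = 77.7084 - 8.0002 = 69.7082


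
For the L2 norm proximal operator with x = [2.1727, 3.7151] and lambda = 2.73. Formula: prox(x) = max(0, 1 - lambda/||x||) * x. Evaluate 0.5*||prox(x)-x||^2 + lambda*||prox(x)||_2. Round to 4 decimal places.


Step 1: Compute ||x||.
||x|| = 4.3038
Step 2: Compute scaling factor.
scale = max(0, 1 - 2.73/4.3038) = 0.3657
Step 3: prox(x) = [0.7945, 1.3585]
||prox(x)|| = 1.5738
Step 4: Proximal objective.
0.5*||prox-x||^2 = 3.7265
lambda*||prox|| = 4.2965
Total = 8.0229


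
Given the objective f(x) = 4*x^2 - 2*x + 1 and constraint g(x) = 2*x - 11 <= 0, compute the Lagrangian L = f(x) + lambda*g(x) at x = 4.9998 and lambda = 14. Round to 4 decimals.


Step 1: Evaluate f(x).
f(4.9998) = 4*4.9998^2 - 2*4.9998 + 1 = 90.9924
Step 2: Evaluate g(x).
g(4.9998) = 2*4.9998 - 11 = -1.0004
Step 3: Compute Lagrangian.
L = 90.9924 + 14*-1.0004 = 76.9868


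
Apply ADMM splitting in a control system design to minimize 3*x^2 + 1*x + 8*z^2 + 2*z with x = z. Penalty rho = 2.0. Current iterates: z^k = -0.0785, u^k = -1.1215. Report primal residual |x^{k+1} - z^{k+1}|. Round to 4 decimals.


ADMM iteration with rho = 2.0, z^k = -0.0785, u^k = -1.1215
Step 1: x-update.
Minimize 3*x^2 + 1*x + (2.0/2)*(x + 0.0785 - 1.1215)^2
FOC: (2*3 + 2.0)*x = -1 + 2.0*(-0.0785 + 1.1215)
x^{k+1} = 0.1358
Step 2: z-update.
Minimize 8*z^2 + 2*z + (2.0/2)*(0.1358 - z - 1.1215)^2
FOC: (2*8 + 2.0)*z = -2 + 2.0*(0.1358 - 1.1215)
z^{k+1} = -0.2206
Step 3: u-update.
u^{k+1} = -1.1215 + 0.1358 + 0.2206 = -0.7651
Step 4: Primal residual = |0.1358 + 0.2206| = 0.3564


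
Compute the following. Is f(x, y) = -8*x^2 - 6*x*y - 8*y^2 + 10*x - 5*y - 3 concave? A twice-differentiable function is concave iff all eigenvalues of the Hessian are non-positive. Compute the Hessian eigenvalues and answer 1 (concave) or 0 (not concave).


The Hessian of f(x,y) = -8*x^2 - 6*x*y - 8*y^2 + 10*x - 5*y - 3 is:
H = [[-16, -6], [-6, -16]]
Trace = -16 - 16 = -32
Determinant = -16*-16 - (-6)^2 = 220
Discriminant = (-32)^2 - 4*220 = 144.0
Eigenvalues: lambda_1 = -22.0, lambda_2 = -10.0
The function is concave.

1


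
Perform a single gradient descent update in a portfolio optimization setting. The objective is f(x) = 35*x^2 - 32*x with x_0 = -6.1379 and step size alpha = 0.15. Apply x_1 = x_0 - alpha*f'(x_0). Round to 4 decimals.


We compute the gradient at x_0 and apply the update.
f'(x) = 70*x - 32
f'(-6.1379) = 70*-6.1379 - 32 = -461.653
x_1 = -6.1379 - 0.15*-461.653 = 63.1101


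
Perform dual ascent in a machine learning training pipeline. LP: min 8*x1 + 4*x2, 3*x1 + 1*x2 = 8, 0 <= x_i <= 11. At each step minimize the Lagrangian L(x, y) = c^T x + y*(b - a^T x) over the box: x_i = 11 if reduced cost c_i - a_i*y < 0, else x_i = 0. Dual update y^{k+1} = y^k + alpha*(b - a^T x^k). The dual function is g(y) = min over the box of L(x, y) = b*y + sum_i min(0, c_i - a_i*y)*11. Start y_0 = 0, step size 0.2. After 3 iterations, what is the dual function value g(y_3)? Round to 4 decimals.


Dual ascent for LP: min 8*x1 + 4*x2, 3*x1 + 1*x2 = 8, 0 <= x_i <= 11
Step 1: y^k = 0.0, reduced costs: (8.0, 4.0)
  x^k = (0.0, 0.0), subgradient = b - a^T x = 8.0
  y^{k+1} = 0.0 + 0.2*8.0 = 1.6
Step 2: y^k = 1.6, reduced costs: (3.2, 2.4)
  x^k = (0.0, 0.0), subgradient = b - a^T x = 8.0
  y^{k+1} = 1.6 + 0.2*8.0 = 3.2
Step 3: y^k = 3.2, reduced costs: (-1.6, 0.8)
  x^k = (11.0, 0.0), subgradient = b - a^T x = -25.0
  y^{k+1} = 3.2 + 0.2*-25.0 = -1.8
Dual objective at y_3 = -1.8: reduced costs (13.4, 5.8), box minimizer x = (0.0, 0.0)
g(y_3) = b*y + (c1 - a1*y)*x1 + (c2 - a2*y)*x2 = 8*(-1.8) + 13.4*0.0 + 5.8*0.0 = -14.4 + 0.0 + 0.0 = -14.4


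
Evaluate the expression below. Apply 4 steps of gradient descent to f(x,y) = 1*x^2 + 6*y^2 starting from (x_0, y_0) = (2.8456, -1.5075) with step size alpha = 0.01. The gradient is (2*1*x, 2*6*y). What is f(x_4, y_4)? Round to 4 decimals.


Gradient descent on f(x,y) = 1*x^2 + 6*y^2.
Starting point: (2.8456, -1.5075), alpha = 0.01
Step 1: grad_x = 2*1*2.8456 = 5.6912, grad_y = 2*6*-1.5075 = -18.09
  x_1 = 2.8456 - 0.01*5.6912 = 2.7887
  y_1 = -1.5075 - 0.01*-18.09 = -1.3266
Step 2: grad_x = 2*1*2.7887 = 5.5774, grad_y = 2*6*-1.3266 = -15.9192
  x_2 = 2.7887 - 0.01*5.5774 = 2.7329
  y_2 = -1.3266 - 0.01*-15.9192 = -1.1674
Step 3: grad_x = 2*1*2.7329 = 5.4658, grad_y = 2*6*-1.1674 = -14.0089
  x_3 = 2.7329 - 0.01*5.4658 = 2.6783
  y_3 = -1.1674 - 0.01*-14.0089 = -1.0273
Step 4: grad_x = 2*1*2.6783 = 5.3565, grad_y = 2*6*-1.0273 = -12.3278
  x_4 = 2.6783 - 0.01*5.3565 = 2.6247
  y_4 = -1.0273 - 0.01*-12.3278 = -0.904
f(2.6247, -0.904) = 1*2.6247^2 + 6*(-0.904)^2 = 11.7927


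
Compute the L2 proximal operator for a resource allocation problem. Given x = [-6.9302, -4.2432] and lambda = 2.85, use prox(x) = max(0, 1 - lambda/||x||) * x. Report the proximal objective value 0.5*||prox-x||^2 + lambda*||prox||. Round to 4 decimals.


Step 1: Compute ||x||.
||x|| = 8.126
Step 2: Compute scaling factor.
scale = max(0, 1 - 2.85/8.126) = 0.6493
Step 3: prox(x) = [-4.4996, -2.755]
||prox(x)|| = 5.276
Step 4: Proximal objective.
0.5*||prox-x||^2 = 4.0613
lambda*||prox|| = 15.0366
Total = 19.0979


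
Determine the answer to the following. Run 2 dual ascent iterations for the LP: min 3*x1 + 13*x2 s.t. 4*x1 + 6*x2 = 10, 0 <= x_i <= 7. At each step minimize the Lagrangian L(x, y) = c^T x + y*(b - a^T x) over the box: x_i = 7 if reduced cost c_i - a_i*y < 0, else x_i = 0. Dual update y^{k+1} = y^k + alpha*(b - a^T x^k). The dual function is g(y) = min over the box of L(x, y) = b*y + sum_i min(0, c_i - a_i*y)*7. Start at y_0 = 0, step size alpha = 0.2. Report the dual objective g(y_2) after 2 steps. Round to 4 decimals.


Dual ascent for LP: min 3*x1 + 13*x2, 4*x1 + 6*x2 = 10, 0 <= x_i <= 7
Step 1: y^k = 0.0, reduced costs: (3.0, 13.0)
  x^k = (0.0, 0.0), subgradient = b - a^T x = 10.0
  y^{k+1} = 0.0 + 0.2*10.0 = 2.0
Step 2: y^k = 2.0, reduced costs: (-5.0, 1.0)
  x^k = (7.0, 0.0), subgradient = b - a^T x = -18.0
  y^{k+1} = 2.0 + 0.2*-18.0 = -1.6
Dual objective at y_2 = -1.6: reduced costs (9.4, 22.6), box minimizer x = (0.0, 0.0)
g(y_2) = b*y + (c1 - a1*y)*x1 + (c2 - a2*y)*x2 = 10*(-1.6) + 9.4*0.0 + 22.6*0.0 = -16.0 + 0.0 + 0.0 = -16.0
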